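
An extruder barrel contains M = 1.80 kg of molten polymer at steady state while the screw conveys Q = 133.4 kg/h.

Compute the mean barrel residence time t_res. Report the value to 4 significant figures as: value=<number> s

Q_s = Q / 3600 = 133.4 / 3600 = 0.0370556 kg/s
t_res = M / Q_s = 1.80 ÷ 0.0370556 = 48.5757 s

value=48.58 s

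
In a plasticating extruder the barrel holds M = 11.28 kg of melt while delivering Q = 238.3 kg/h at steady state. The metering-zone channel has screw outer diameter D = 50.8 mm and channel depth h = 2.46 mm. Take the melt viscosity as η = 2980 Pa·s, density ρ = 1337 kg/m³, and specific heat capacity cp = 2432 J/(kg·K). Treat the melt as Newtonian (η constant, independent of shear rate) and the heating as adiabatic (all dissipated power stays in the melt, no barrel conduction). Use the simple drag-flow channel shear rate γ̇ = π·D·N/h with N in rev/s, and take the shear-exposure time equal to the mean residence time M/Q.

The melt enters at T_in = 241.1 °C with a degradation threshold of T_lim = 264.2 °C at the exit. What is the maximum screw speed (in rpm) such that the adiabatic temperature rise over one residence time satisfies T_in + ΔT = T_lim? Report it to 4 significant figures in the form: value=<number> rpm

Convert throughput: Q = 238.3 kg/h = 238.3/3600 = 0.0661944 kg/s
t_res = M / Q_s = 11.28 / 0.0661944 = 170.407 s
Convert to metres: D = 0.0508 m, h = 0.00246 m
ΔT_a = T_lim − T_in = 264.2 °C − 241.1 °C = 23.1 K
γ̇_max² = ΔT_a·ρ·cp / (η·t_res) = [23.1 × 1337 × 2432] / [2980 × 170.407] = 147.912 s⁻²
γ̇_max = √147.912 = 12.1619 s⁻¹
Solve γ̇ = πDN/h for N: N_max = γ̇_max·h/(π·D) = 12.1619 × 0.00246 / (π × 0.0508) = 0.187466 rev/s = 11.248 rpm

value=11.25 rpm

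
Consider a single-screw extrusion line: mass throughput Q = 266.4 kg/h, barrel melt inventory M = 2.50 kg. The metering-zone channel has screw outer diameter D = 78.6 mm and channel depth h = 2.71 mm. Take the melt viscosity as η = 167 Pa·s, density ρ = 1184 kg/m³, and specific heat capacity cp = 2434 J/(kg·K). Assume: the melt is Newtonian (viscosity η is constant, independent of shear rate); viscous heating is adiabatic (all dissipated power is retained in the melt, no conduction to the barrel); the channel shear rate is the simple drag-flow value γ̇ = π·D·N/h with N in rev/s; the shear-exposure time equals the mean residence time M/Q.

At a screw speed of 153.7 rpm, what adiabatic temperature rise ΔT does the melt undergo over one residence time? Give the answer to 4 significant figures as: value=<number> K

value=106.7 K

Throughput in SI: Q_s = 266.4 kg/h ÷ 3600 s/h = 0.074 kg/s
Mean residence time: t_res = M/Q_s = 2.50 kg / 0.074 kg/s = 33.7838 s
D = 78.6 mm = 0.0786 m;  h = 2.71 mm = 0.00271 m;  N = 153.7 rpm / 60 = 2.56167 rev/s
γ̇ = π D N / h = (π)(0.0786)(2.56167) / 0.00271 = 233.413 s⁻¹
ΔT = η·γ̇²·t_res/(ρ·cp) = [167 × 233.413² × 33.7838] / [1184 × 2434] = 106.661 K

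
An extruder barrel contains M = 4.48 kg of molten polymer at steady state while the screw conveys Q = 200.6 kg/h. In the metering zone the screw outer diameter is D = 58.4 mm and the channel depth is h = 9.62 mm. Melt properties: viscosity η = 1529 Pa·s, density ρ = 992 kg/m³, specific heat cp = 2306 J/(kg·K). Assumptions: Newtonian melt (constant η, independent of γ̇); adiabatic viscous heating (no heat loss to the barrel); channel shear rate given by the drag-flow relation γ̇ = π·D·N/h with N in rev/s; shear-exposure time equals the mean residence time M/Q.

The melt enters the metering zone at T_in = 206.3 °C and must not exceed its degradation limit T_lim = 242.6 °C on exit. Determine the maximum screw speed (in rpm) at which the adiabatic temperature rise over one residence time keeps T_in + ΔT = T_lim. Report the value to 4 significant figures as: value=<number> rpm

value=81.77 rpm

Q_s = Q / 3600 = 200.6 / 3600 = 0.0557222 kg/s
t_res = M / Q_s = 4.48 ÷ 0.0557222 = 80.3988 s
D = 58.4 mm = 0.0584 m;  h = 9.62 mm = 0.00962 m
Allowable rise: ΔT_a = T_lim − T_in = 242.6 − 206.3 = 36.3 K
Invert ΔT = ηγ̇²t_res/(ρcp) for γ̇: γ̇_max² = ΔT_a ρ cp / (η t_res) = 36.3·992·2306 / (1529·80.3988) = 675.492 s⁻²
γ̇_max = √675.492 = 25.9902 s⁻¹
N_max = γ̇_max h / (πD) = 25.9902·0.00962/(π·0.0584) = 1.36277 rev/s → ×60 = 81.7662 rpm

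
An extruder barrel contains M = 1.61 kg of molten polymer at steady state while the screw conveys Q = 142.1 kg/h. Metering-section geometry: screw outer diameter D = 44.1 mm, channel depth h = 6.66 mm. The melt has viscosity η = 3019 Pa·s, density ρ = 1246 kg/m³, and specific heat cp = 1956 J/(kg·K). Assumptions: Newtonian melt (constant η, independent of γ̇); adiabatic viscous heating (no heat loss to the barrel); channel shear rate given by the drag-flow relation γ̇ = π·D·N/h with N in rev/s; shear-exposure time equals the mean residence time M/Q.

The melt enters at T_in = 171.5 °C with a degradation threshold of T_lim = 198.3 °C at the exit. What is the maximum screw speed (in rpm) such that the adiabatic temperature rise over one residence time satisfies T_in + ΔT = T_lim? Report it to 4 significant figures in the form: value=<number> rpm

Convert throughput: Q = 142.1 kg/h = 142.1/3600 = 0.0394722 kg/s
Mean residence time: t_res = M/Q_s = 1.61 kg / 0.0394722 kg/s = 40.7882 s
Convert to metres: D = 0.0441 m, h = 0.00666 m
Allowable rise: ΔT_a = T_lim − T_in = 198.3 − 171.5 = 26.8 K
γ̇_max² = ΔT_a·ρ·cp/(η·t_res) = 26.8·1246·1956/(3019·40.7882) = 530.425 s⁻²
γ̇_max = √530.425 = 23.031 s⁻¹
N_max = γ̇_max·h / (π·D) = 23.031 · 0.00666 / (π · 0.0441) = 1.10713 rev/s = 66.4277 rpm

value=66.43 rpm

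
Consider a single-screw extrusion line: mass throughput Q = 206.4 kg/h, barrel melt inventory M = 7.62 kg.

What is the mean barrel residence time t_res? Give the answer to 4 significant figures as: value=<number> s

Throughput in SI: Q_s = 206.4 kg/h ÷ 3600 s/h = 0.0573333 kg/s
Mean residence time: t_res = M/Q_s = 7.62 kg / 0.0573333 kg/s = 132.907 s

value=132.9 s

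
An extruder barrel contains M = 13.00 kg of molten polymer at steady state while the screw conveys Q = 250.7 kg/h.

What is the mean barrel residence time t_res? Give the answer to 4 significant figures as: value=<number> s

value=186.7 s

Convert throughput: Q = 250.7 kg/h = 250.7/3600 = 0.0696389 kg/s
t_res = M / Q_s = 13.00 ÷ 0.0696389 = 186.677 s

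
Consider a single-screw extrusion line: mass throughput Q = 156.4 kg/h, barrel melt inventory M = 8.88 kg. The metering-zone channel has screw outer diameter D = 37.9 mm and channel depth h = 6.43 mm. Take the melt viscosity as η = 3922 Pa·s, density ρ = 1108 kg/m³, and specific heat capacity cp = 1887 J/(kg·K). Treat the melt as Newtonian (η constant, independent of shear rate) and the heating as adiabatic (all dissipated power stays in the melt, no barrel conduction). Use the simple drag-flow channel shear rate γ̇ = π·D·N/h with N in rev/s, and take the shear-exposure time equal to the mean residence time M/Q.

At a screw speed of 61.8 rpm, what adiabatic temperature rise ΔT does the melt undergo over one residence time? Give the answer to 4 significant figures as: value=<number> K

Throughput in SI: Q_s = 156.4 kg/h ÷ 3600 s/h = 0.0434444 kg/s
t_res = M / Q_s = 8.88 ÷ 0.0434444 = 204.399 s
D = 37.9 mm = 0.0379 m;  h = 6.43 mm = 0.00643 m;  N = 61.8 rpm / 60 = 1.03 rev/s
γ̇ = π·D·N / h = π · 0.0379 · 1.03 / 0.00643 = 19.0728 s⁻¹
Adiabatic rise: ΔT = η γ̇² t_res / (ρ cp) = 3922·(19.0728)²·204.399 / (1108·1887) = 139.478 K

value=139.5 K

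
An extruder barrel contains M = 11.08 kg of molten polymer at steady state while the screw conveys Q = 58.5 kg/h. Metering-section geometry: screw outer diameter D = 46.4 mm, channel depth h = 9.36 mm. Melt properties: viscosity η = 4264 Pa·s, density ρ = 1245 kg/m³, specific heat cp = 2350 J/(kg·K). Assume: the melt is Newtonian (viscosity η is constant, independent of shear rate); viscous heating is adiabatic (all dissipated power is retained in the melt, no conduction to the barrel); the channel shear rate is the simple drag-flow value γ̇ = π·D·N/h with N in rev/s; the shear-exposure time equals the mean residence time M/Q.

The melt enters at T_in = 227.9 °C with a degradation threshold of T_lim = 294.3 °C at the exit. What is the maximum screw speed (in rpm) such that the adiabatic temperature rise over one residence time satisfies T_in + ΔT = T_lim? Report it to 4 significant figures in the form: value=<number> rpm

Throughput in SI: Q_s = 58.5 kg/h ÷ 3600 s/h = 0.01625 kg/s
t_res = M / Q_s = 11.08 / 0.01625 = 681.846 s
Geometry in SI: D = 46.4 mm → 0.0464 m, h = 9.36 mm → 0.00936 m
ΔT_a = T_lim − T_in = 294.3 − 227.9 = 66.4 K
γ̇_max² = ΔT_a·ρ·cp / (η·t_res) = [66.4 × 1245 × 2350] / [4264 × 681.846] = 66.8193 s⁻²
γ̇_max = sqrt(66.8193) = 8.17431 s⁻¹
N_max = γ̇_max h / (πD) = 8.17431·0.00936/(π·0.0464) = 0.524879 rev/s → ×60 = 31.4927 rpm

value=31.49 rpm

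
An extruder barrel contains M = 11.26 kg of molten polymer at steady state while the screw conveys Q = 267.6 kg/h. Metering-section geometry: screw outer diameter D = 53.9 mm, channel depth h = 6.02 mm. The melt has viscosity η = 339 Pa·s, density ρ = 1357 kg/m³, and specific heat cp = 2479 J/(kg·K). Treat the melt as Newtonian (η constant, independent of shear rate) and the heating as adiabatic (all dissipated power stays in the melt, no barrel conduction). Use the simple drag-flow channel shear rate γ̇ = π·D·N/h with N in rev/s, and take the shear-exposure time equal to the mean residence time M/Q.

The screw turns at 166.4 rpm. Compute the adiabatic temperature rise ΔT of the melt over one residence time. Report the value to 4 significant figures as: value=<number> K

Convert throughput: Q = 267.6 kg/h = 267.6/3600 = 0.0743333 kg/s
Mean residence time: t_res = M/Q_s = 11.26 kg / 0.0743333 kg/s = 151.48 s
Geometry in metres: D = 53.9 mm → 0.0539 m, h = 6.02 mm → 0.00602 m; screw speed N = 166.4 rpm = 2.77333 rev/s
γ̇ = π·D·N / h = π · 0.0539 · 2.77333 / 0.00602 = 78.0089 s⁻¹
ΔT = η·γ̇²·t_res/(ρ·cp) = [339 × 78.0089² × 151.48] / [1357 × 2479] = 92.8938 K

value=92.89 K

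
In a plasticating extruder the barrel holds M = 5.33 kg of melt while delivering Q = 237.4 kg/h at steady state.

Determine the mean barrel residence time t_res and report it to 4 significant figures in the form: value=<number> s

value=80.83 s

Q_s = Q / 3600 = 237.4 / 3600 = 0.0659444 kg/s
Mean residence time: t_res = M/Q_s = 5.33 kg / 0.0659444 kg/s = 80.8256 s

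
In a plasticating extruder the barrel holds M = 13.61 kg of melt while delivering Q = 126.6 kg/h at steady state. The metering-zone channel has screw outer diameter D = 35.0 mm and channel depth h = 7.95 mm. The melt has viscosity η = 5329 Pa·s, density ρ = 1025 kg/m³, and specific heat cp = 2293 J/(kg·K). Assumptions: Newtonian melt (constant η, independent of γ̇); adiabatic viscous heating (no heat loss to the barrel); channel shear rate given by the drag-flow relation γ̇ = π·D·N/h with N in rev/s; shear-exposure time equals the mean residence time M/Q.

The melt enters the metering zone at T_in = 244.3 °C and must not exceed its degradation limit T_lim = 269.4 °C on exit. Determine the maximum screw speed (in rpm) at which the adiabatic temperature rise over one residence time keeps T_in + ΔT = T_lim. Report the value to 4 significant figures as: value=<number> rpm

value=23.20 rpm

Q_s = Q / 3600 = 126.6 / 3600 = 0.0351667 kg/s
Mean residence time: t_res = M/Q_s = 13.61 kg / 0.0351667 kg/s = 387.014 s
D = 35.0 mm = 0.035 m;  h = 7.95 mm = 0.00795 m
ΔT_a = T_lim − T_in = 269.4 °C − 244.3 °C = 25.1 K
γ̇_max² = ΔT_a·ρ·cp/(η·t_res) = 25.1·1025·2293/(5329·387.014) = 28.6041 s⁻²
γ̇_max = sqrt(28.6041) = 5.34828 s⁻¹
Solve γ̇ = πDN/h for N: N_max = γ̇_max·h/(π·D) = 5.34828 × 0.00795 / (π × 0.035) = 0.386691 rev/s = 23.2014 rpm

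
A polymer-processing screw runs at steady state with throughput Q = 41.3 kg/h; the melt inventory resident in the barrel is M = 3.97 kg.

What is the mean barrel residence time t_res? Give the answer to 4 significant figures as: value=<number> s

Q_s = Q / 3600 = 41.3 / 3600 = 0.0114722 kg/s
Mean residence time: t_res = M/Q_s = 3.97 kg / 0.0114722 kg/s = 346.053 s

value=346.1 s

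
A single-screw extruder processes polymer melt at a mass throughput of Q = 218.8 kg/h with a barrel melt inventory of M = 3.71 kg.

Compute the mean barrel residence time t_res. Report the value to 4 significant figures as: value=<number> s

Q_s = Q / 3600 = 218.8 / 3600 = 0.0607778 kg/s
t_res = M / Q_s = 3.71 ÷ 0.0607778 = 61.042 s

value=61.04 s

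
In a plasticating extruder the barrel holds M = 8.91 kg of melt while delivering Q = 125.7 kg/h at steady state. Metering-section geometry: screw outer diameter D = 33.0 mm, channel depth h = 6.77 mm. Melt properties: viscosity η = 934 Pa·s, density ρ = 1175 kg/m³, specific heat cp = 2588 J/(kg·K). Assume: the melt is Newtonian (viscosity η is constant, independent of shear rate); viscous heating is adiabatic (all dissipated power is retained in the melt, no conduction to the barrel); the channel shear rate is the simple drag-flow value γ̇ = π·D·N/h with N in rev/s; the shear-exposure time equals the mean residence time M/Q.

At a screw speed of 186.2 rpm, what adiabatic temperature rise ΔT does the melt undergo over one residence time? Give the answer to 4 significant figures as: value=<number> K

Throughput in SI: Q_s = 125.7 kg/h ÷ 3600 s/h = 0.0349167 kg/s
Mean residence time: t_res = M/Q_s = 8.91 kg / 0.0349167 kg/s = 255.179 s
Geometry in metres: D = 33.0 mm → 0.033 m, h = 6.77 mm → 0.00677 m; screw speed N = 186.2 rpm = 3.10333 rev/s
γ̇ = π·D·N / h = π · 0.033 · 3.10333 / 0.00677 = 47.523 s⁻¹
ΔT = η·γ̇²·t_res/(ρ·cp) = [934 × 47.523² × 255.179] / [1175 × 2588] = 177.01 K

value=177.0 K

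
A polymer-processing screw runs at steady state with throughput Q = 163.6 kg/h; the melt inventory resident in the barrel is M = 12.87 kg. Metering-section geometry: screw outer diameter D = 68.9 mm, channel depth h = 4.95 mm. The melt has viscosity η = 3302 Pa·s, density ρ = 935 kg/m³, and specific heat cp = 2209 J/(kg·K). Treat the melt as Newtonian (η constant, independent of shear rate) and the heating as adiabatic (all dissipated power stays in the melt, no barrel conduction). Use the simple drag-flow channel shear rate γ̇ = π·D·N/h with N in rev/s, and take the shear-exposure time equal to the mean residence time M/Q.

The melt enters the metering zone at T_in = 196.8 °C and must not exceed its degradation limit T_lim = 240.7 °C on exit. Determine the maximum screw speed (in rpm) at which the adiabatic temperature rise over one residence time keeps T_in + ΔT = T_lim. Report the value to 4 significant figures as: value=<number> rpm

Convert throughput: Q = 163.6 kg/h = 163.6/3600 = 0.0454444 kg/s
t_res = M / Q_s = 12.87 ÷ 0.0454444 = 283.203 s
Convert to metres: D = 0.0689 m, h = 0.00495 m
ΔT_a = T_lim − T_in = 240.7 °C − 196.8 °C = 43.9 K
γ̇_max² = ΔT_a·ρ·cp/(η·t_res) = 43.9·935·2209/(3302·283.203) = 96.961 s⁻²
γ̇_max = √96.961 = 9.84688 s⁻¹
N_max = γ̇_max h / (πD) = 9.84688·0.00495/(π·0.0689) = 0.225182 rev/s → ×60 = 13.5109 rpm

value=13.51 rpm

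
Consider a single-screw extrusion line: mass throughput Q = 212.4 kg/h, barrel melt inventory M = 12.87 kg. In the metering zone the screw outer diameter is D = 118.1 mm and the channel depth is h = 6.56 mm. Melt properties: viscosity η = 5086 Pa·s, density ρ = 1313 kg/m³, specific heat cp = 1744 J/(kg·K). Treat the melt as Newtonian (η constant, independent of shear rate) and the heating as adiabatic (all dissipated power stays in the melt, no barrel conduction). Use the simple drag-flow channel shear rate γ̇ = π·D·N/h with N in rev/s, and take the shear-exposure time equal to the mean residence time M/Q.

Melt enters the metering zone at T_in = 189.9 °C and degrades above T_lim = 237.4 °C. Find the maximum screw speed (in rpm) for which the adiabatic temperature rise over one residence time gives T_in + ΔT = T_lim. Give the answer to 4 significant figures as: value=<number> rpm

value=10.50 rpm

Q_s = Q / 3600 = 212.4 / 3600 = 0.059 kg/s
t_res = M / Q_s = 12.87 / 0.059 = 218.136 s
D = 118.1 mm = 0.1181 m;  h = 6.56 mm = 0.00656 m
ΔT_a = T_lim − T_in = 237.4 − 189.9 = 47.5 K
γ̇_max² = ΔT_a·ρ·cp / (η·t_res) = [47.5 × 1313 × 1744] / [5086 × 218.136] = 98.0397 s⁻²
γ̇_max = sqrt(98.0397) = 9.9015 s⁻¹
Solve γ̇ = πDN/h for N: N_max = γ̇_max·h/(π·D) = 9.9015 × 0.00656 / (π × 0.1181) = 0.175067 rev/s = 10.504 rpm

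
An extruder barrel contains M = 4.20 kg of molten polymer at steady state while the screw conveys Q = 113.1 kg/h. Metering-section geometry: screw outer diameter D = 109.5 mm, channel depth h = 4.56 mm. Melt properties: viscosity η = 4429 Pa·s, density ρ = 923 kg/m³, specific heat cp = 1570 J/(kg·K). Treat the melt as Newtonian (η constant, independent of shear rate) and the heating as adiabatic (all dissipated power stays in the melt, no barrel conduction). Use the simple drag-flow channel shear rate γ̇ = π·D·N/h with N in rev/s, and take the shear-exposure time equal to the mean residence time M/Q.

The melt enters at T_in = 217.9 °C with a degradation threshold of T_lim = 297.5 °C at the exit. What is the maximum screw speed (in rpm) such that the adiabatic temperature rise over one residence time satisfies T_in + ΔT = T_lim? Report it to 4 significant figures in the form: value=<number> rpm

Convert throughput: Q = 113.1 kg/h = 113.1/3600 = 0.0314167 kg/s
t_res = M / Q_s = 4.20 / 0.0314167 = 133.687 s
Convert to metres: D = 0.1095 m, h = 0.00456 m
ΔT_a = T_lim − T_in = 297.5 °C − 217.9 °C = 79.6 K
γ̇_max² = ΔT_a·ρ·cp / (η·t_res) = [79.6 × 923 × 1570] / [4429 × 133.687] = 194.814 s⁻²
Take the square root: γ̇_max = √(194.814) = 13.9576 s⁻¹
N_max = γ̇_max·h / (π·D) = 13.9576 · 0.00456 / (π · 0.1095) = 0.185017 rev/s = 11.101 rpm

value=11.10 rpm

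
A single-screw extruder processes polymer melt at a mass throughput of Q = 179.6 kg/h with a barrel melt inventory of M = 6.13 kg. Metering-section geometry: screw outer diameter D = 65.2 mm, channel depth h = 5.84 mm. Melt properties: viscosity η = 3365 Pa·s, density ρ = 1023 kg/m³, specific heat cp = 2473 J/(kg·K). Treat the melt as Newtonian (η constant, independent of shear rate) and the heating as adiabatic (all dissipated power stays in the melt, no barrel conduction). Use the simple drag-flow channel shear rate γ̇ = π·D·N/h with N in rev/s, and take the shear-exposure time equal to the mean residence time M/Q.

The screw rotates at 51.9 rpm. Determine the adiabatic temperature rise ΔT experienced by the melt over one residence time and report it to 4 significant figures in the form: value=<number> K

value=150.4 K

Throughput in SI: Q_s = 179.6 kg/h ÷ 3600 s/h = 0.0498889 kg/s
Mean residence time: t_res = M/Q_s = 6.13 kg / 0.0498889 kg/s = 122.873 s
Geometry in metres: D = 65.2 mm → 0.0652 m, h = 5.84 mm → 0.00584 m; screw speed N = 51.9 rpm = 0.865 rev/s
γ̇ = π·D·N / h = π · 0.0652 · 0.865 / 0.00584 = 30.339 s⁻¹
Adiabatic rise: ΔT = η γ̇² t_res / (ρ cp) = 3365·(30.339)²·122.873 / (1023·2473) = 150.433 K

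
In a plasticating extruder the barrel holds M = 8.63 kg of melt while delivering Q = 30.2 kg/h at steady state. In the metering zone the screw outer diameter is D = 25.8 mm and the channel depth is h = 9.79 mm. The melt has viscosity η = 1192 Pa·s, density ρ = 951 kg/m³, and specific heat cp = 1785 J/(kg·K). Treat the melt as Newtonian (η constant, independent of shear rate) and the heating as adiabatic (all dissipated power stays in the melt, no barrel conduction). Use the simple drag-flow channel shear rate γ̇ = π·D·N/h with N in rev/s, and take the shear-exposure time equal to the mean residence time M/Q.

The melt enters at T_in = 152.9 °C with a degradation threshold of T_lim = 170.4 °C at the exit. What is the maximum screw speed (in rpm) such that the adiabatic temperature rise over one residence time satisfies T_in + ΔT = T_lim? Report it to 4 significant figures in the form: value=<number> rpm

value=35.67 rpm

Convert throughput: Q = 30.2 kg/h = 30.2/3600 = 0.00838889 kg/s
Mean residence time: t_res = M/Q_s = 8.63 kg / 0.00838889 kg/s = 1028.74 s
Geometry in SI: D = 25.8 mm → 0.0258 m, h = 9.79 mm → 0.00979 m
ΔT_a = T_lim − T_in = 170.4 °C − 152.9 °C = 17.5 K
Invert ΔT = ηγ̇²t_res/(ρcp) for γ̇: γ̇_max² = ΔT_a ρ cp / (η t_res) = 17.5·951·1785 / (1192·1028.74) = 24.2256 s⁻²
γ̇_max = √24.2256 = 4.92195 s⁻¹
Solve γ̇ = πDN/h for N: N_max = γ̇_max·h/(π·D) = 4.92195 × 0.00979 / (π × 0.0258) = 0.594498 rev/s = 35.6699 rpm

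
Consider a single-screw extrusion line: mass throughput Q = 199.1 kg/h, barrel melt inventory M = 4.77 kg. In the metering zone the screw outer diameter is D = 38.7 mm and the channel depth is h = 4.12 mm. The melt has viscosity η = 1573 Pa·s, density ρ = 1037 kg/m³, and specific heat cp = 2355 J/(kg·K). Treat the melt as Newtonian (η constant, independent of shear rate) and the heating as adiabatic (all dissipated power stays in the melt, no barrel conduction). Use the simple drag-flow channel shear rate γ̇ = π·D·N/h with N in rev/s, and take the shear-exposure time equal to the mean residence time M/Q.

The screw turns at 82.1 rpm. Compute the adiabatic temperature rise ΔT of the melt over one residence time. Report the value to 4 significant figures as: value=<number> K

Q_s = Q / 3600 = 199.1 / 3600 = 0.0553056 kg/s
t_res = M / Q_s = 4.77 ÷ 0.0553056 = 86.2481 s
Convert to SI: D = 0.0387 m, h = 0.00412 m, N = 82.1/60 = 1.36833 rev/s
γ̇ = π·D·N / h = π · 0.0387 · 1.36833 / 0.00412 = 40.379 s⁻¹
ΔT = η·γ̇²·t_res / (ρ·cp) = 1573 · (40.379)² · 86.2481 / (1037 · 2355) = 90.5774 K

value=90.58 K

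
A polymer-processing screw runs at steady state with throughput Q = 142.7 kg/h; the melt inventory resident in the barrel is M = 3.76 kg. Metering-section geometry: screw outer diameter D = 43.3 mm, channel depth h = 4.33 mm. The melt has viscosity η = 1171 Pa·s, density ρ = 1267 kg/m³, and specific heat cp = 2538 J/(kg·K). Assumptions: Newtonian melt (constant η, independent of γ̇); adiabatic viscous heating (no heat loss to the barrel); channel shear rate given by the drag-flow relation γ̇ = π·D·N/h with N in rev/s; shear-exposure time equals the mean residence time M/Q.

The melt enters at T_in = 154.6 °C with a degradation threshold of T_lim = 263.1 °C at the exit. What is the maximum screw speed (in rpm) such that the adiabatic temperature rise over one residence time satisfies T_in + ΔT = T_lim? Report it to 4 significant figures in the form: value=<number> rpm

value=107.0 rpm

Q_s = Q / 3600 = 142.7 / 3600 = 0.0396389 kg/s
Mean residence time: t_res = M/Q_s = 3.76 kg / 0.0396389 kg/s = 94.8563 s
Geometry in SI: D = 43.3 mm → 0.0433 m, h = 4.33 mm → 0.00433 m
Allowable rise: ΔT_a = T_lim − T_in = 263.1 − 154.6 = 108.5 K
Invert ΔT = ηγ̇²t_res/(ρcp) for γ̇: γ̇_max² = ΔT_a ρ cp / (η t_res) = 108.5·1267·2538 / (1171·94.8563) = 3141.05 s⁻²
Take the square root: γ̇_max = √(3141.05) = 56.0451 s⁻¹
Solve γ̇ = πDN/h for N: N_max = γ̇_max·h/(π·D) = 56.0451 × 0.00433 / (π × 0.0433) = 1.78397 rev/s = 107.038 rpm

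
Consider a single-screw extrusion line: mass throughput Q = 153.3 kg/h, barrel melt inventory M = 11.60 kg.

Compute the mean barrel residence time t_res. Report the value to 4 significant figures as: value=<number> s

Q_s = Q / 3600 = 153.3 / 3600 = 0.0425833 kg/s
t_res = M / Q_s = 11.60 / 0.0425833 = 272.407 s

value=272.4 s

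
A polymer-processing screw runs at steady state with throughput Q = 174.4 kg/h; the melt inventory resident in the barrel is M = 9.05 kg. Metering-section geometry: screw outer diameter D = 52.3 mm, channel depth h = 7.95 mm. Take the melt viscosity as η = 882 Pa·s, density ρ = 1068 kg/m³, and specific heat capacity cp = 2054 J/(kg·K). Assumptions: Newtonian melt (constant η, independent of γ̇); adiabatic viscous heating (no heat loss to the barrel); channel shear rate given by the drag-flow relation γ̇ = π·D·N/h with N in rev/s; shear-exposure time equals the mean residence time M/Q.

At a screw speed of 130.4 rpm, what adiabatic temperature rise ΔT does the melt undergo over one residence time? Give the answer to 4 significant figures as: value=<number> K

value=151.5 K

Q_s = Q / 3600 = 174.4 / 3600 = 0.0484444 kg/s
Mean residence time: t_res = M/Q_s = 9.05 kg / 0.0484444 kg/s = 186.812 s
D = 52.3 mm = 0.0523 m;  h = 7.95 mm = 0.00795 m;  N = 130.4 rpm / 60 = 2.17333 rev/s
γ̇ = π·D·N / h = π · 0.0523 · 2.17333 / 0.00795 = 44.917 s⁻¹
ΔT = η·γ̇²·t_res / (ρ·cp) = 882 · (44.917)² · 186.812 / (1068 · 2054) = 151.539 K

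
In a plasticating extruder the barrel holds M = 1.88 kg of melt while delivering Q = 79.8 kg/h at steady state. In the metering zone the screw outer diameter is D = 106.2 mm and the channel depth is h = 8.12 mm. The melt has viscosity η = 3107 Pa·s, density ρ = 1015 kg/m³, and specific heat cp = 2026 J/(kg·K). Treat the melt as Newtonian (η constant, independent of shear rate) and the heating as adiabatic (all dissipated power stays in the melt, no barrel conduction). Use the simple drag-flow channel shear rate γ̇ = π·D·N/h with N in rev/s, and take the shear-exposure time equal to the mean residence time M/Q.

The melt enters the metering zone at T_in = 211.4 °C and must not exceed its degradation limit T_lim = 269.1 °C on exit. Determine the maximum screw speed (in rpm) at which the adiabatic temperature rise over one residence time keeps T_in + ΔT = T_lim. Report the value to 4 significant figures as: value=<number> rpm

value=30.99 rpm

Q_s = Q / 3600 = 79.8 / 3600 = 0.0221667 kg/s
t_res = M / Q_s = 1.88 / 0.0221667 = 84.812 s
Geometry in SI: D = 106.2 mm → 0.1062 m, h = 8.12 mm → 0.00812 m
ΔT_a = T_lim − T_in = 269.1 °C − 211.4 °C = 57.7 K
Invert ΔT = ηγ̇²t_res/(ρcp) for γ̇: γ̇_max² = ΔT_a ρ cp / (η t_res) = 57.7·1015·2026 / (3107·84.812) = 450.28 s⁻²
γ̇_max = √450.28 = 21.2198 s⁻¹
N_max = γ̇_max·h / (π·D) = 21.2198 · 0.00812 / (π · 0.1062) = 0.516444 rev/s = 30.9866 rpm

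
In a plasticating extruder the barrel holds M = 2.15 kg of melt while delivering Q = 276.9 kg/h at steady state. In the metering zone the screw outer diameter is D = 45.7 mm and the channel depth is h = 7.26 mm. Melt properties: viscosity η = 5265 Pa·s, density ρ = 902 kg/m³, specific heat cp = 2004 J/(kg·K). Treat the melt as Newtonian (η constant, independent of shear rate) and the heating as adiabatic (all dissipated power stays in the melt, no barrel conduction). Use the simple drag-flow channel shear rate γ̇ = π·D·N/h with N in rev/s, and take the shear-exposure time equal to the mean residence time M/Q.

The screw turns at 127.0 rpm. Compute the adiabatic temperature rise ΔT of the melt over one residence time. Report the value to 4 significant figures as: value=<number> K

Q_s = Q / 3600 = 276.9 / 3600 = 0.0769167 kg/s
t_res = M / Q_s = 2.15 ÷ 0.0769167 = 27.9523 s
Geometry in metres: D = 45.7 mm → 0.0457 m, h = 7.26 mm → 0.00726 m; screw speed N = 127.0 rpm = 2.11667 rev/s
Shear rate: γ̇ = πDN/h = π·0.0457·2.11667/0.00726 = 41.8583 s⁻¹
Adiabatic rise: ΔT = η γ̇² t_res / (ρ cp) = 5265·(41.8583)²·27.9523 / (902·2004) = 142.651 K

value=142.7 K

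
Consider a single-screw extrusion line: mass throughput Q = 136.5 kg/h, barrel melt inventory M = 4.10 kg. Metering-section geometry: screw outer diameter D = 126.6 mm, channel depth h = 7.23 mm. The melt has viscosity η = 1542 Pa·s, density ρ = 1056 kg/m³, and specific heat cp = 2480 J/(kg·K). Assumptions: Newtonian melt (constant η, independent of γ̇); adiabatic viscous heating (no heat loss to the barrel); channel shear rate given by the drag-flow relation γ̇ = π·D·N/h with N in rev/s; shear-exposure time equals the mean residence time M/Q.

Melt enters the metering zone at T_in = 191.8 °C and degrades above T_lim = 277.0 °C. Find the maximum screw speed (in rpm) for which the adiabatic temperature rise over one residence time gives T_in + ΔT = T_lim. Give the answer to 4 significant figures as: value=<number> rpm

Q_s = Q / 3600 = 136.5 / 3600 = 0.0379167 kg/s
t_res = M / Q_s = 4.10 / 0.0379167 = 108.132 s
Convert to metres: D = 0.1266 m, h = 0.00723 m
ΔT_a = T_lim − T_in = 277.0 °C − 191.8 °C = 85.2 K
Invert ΔT = ηγ̇²t_res/(ρcp) for γ̇: γ̇_max² = ΔT_a ρ cp / (η t_res) = 85.2·1056·2480 / (1542·108.132) = 1338.19 s⁻²
γ̇_max = sqrt(1338.19) = 36.5813 s⁻¹
N_max = γ̇_max·h / (π·D) = 36.5813 · 0.00723 / (π · 0.1266) = 0.664987 rev/s = 39.8992 rpm

value=39.90 rpm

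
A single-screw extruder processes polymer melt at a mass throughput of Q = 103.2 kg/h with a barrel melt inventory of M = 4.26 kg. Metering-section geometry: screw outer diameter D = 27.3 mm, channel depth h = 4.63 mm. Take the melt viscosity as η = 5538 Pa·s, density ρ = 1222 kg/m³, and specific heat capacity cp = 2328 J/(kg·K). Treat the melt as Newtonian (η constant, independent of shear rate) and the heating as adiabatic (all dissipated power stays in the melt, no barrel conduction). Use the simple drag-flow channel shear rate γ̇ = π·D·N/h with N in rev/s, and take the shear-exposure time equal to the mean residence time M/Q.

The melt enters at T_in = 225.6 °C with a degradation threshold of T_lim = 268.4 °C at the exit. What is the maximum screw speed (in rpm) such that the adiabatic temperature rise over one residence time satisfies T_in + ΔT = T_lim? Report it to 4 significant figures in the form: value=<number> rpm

value=39.40 rpm

Throughput in SI: Q_s = 103.2 kg/h ÷ 3600 s/h = 0.0286667 kg/s
Mean residence time: t_res = M/Q_s = 4.26 kg / 0.0286667 kg/s = 148.605 s
D = 27.3 mm = 0.0273 m;  h = 4.63 mm = 0.00463 m
Allowable rise: ΔT_a = T_lim − T_in = 268.4 − 225.6 = 42.8 K
γ̇_max² = ΔT_a·ρ·cp/(η·t_res) = 42.8·1222·2328/(5538·148.605) = 147.949 s⁻²
γ̇_max = sqrt(147.949) = 12.1634 s⁻¹
N_max = γ̇_max h / (πD) = 12.1634·0.00463/(π·0.0273) = 0.656636 rev/s → ×60 = 39.3982 rpm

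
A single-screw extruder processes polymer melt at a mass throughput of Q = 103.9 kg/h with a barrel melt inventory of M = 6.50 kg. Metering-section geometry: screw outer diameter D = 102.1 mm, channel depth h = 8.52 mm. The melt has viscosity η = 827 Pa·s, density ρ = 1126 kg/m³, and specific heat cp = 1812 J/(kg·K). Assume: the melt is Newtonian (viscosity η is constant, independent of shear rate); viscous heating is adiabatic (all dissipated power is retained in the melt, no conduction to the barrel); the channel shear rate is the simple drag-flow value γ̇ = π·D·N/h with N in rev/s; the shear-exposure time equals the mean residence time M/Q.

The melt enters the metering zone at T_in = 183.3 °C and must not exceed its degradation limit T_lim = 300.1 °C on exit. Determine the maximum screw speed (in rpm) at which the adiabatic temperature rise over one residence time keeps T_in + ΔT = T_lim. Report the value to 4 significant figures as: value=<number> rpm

Throughput in SI: Q_s = 103.9 kg/h ÷ 3600 s/h = 0.0288611 kg/s
Mean residence time: t_res = M/Q_s = 6.50 kg / 0.0288611 kg/s = 225.217 s
D = 102.1 mm = 0.1021 m;  h = 8.52 mm = 0.00852 m
ΔT_a = T_lim − T_in = 300.1 − 183.3 = 116.8 K
γ̇_max² = ΔT_a·ρ·cp / (η·t_res) = [116.8 × 1126 × 1812] / [827 × 225.217] = 1279.48 s⁻²
γ̇_max = sqrt(1279.48) = 35.7698 s⁻¹
N_max = γ̇_max·h / (π·D) = 35.7698 · 0.00852 / (π · 0.1021) = 0.950125 rev/s = 57.0075 rpm

value=57.01 rpm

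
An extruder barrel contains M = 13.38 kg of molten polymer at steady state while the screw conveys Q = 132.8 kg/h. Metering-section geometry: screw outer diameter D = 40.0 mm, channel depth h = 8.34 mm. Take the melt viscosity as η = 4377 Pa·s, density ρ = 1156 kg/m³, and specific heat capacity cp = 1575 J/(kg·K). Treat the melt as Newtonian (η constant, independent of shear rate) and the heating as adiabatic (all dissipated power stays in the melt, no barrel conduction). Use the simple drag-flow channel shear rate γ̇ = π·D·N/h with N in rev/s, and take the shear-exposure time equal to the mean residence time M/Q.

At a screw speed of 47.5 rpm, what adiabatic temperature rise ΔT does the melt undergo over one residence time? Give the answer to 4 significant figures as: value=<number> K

Convert throughput: Q = 132.8 kg/h = 132.8/3600 = 0.0368889 kg/s
Mean residence time: t_res = M/Q_s = 13.38 kg / 0.0368889 kg/s = 362.711 s
D = 40.0 mm = 0.04 m;  h = 8.34 mm = 0.00834 m;  N = 47.5 rpm / 60 = 0.791667 rev/s
Shear rate: γ̇ = πDN/h = π·0.04·0.791667/0.00834 = 11.9285 s⁻¹
Adiabatic rise: ΔT = η γ̇² t_res / (ρ cp) = 4377·(11.9285)²·362.711 / (1156·1575) = 124.071 K

value=124.1 K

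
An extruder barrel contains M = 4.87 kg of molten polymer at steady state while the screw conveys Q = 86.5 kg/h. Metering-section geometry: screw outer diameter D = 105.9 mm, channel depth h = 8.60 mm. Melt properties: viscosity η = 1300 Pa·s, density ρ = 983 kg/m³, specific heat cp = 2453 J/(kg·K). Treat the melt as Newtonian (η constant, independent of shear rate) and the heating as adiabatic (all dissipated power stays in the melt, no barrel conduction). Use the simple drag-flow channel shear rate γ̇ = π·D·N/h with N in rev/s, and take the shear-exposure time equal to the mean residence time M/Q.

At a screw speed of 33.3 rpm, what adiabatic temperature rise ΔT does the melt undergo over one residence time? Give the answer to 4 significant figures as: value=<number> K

value=50.37 K

Convert throughput: Q = 86.5 kg/h = 86.5/3600 = 0.0240278 kg/s
t_res = M / Q_s = 4.87 / 0.0240278 = 202.682 s
D = 105.9 mm = 0.1059 m;  h = 8.60 mm = 0.0086 m;  N = 33.3 rpm / 60 = 0.555 rev/s
Shear rate: γ̇ = πDN/h = π·0.1059·0.555/0.0086 = 21.4704 s⁻¹
Adiabatic rise: ΔT = η γ̇² t_res / (ρ cp) = 1300·(21.4704)²·202.682 / (983·2453) = 50.3719 K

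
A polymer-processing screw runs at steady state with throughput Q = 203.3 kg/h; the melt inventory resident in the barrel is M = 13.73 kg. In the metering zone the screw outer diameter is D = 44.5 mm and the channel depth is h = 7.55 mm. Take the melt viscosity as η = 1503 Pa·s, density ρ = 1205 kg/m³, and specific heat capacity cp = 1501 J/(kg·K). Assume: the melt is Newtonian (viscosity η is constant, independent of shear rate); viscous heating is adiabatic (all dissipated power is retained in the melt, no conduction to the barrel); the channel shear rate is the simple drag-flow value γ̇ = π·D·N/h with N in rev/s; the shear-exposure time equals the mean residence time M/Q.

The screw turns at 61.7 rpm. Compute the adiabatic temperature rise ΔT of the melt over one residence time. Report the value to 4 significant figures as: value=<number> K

value=73.25 K

Throughput in SI: Q_s = 203.3 kg/h ÷ 3600 s/h = 0.0564722 kg/s
t_res = M / Q_s = 13.73 / 0.0564722 = 243.128 s
D = 44.5 mm = 0.0445 m;  h = 7.55 mm = 0.00755 m;  N = 61.7 rpm / 60 = 1.02833 rev/s
γ̇ = π D N / h = (π)(0.0445)(1.02833) / 0.00755 = 19.0413 s⁻¹
ΔT = η·γ̇²·t_res/(ρ·cp) = [1503 × 19.0413² × 243.128] / [1205 × 1501] = 73.2522 K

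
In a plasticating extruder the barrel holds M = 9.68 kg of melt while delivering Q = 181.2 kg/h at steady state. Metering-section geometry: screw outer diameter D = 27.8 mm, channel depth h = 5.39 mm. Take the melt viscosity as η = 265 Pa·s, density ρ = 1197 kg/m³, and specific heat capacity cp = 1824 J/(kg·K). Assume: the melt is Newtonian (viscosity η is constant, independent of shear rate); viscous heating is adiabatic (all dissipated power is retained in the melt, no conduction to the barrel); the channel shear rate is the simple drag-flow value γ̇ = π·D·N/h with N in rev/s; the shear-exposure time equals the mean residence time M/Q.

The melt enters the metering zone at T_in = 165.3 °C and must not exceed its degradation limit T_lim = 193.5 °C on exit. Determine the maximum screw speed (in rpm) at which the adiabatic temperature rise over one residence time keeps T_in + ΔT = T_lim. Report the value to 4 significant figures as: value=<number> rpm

Q_s = Q / 3600 = 181.2 / 3600 = 0.0503333 kg/s
t_res = M / Q_s = 9.68 / 0.0503333 = 192.318 s
Convert to metres: D = 0.0278 m, h = 0.00539 m
Allowable rise: ΔT_a = T_lim − T_in = 193.5 − 165.3 = 28.2 K
γ̇_max² = ΔT_a·ρ·cp / (η·t_res) = [28.2 × 1197 × 1824] / [265 × 192.318] = 1208.1 s⁻²
γ̇_max = √1208.1 = 34.7577 s⁻¹
N_max = γ̇_max h / (πD) = 34.7577·0.00539/(π·0.0278) = 2.14509 rev/s → ×60 = 128.705 rpm

value=128.7 rpm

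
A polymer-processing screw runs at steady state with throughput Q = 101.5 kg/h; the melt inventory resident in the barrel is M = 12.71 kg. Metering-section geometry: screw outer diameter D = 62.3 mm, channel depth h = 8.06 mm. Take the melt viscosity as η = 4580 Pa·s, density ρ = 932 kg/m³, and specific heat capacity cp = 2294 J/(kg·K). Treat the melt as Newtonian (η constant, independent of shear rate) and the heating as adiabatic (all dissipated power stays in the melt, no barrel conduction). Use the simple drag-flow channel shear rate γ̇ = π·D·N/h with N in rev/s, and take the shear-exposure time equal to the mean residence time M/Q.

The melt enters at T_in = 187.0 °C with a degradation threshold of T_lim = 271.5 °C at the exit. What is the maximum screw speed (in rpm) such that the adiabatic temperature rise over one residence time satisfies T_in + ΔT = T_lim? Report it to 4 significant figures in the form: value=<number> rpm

value=23.11 rpm

Q_s = Q / 3600 = 101.5 / 3600 = 0.0281944 kg/s
Mean residence time: t_res = M/Q_s = 12.71 kg / 0.0281944 kg/s = 450.798 s
D = 62.3 mm = 0.0623 m;  h = 8.06 mm = 0.00806 m
ΔT_a = T_lim − T_in = 271.5 − 187.0 = 84.5 K
γ̇_max² = ΔT_a·ρ·cp/(η·t_res) = 84.5·932·2294/(4580·450.798) = 87.5021 s⁻²
Take the square root: γ̇_max = √(87.5021) = 9.35426 s⁻¹
Solve γ̇ = πDN/h for N: N_max = γ̇_max·h/(π·D) = 9.35426 × 0.00806 / (π × 0.0623) = 0.385218 rev/s = 23.1131 rpm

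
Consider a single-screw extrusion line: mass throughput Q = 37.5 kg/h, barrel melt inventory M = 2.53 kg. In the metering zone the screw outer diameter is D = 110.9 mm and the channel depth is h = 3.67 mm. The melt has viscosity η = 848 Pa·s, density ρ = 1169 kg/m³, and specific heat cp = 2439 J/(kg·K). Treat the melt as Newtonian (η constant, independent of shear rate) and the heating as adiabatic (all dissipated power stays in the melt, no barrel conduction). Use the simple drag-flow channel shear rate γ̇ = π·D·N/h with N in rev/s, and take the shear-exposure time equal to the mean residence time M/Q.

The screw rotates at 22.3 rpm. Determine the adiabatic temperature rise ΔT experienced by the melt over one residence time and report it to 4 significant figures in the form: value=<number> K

value=89.93 K

Convert throughput: Q = 37.5 kg/h = 37.5/3600 = 0.0104167 kg/s
t_res = M / Q_s = 2.53 / 0.0104167 = 242.88 s
Convert to SI: D = 0.1109 m, h = 0.00367 m, N = 22.3/60 = 0.371667 rev/s
γ̇ = π D N / h = (π)(0.1109)(0.371667) / 0.00367 = 35.2833 s⁻¹
Adiabatic rise: ΔT = η γ̇² t_res / (ρ cp) = 848·(35.2833)²·242.88 / (1169·2439) = 89.9289 K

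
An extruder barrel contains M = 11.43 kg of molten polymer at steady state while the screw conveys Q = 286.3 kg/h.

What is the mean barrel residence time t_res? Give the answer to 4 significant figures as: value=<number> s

value=143.7 s

Q_s = Q / 3600 = 286.3 / 3600 = 0.0795278 kg/s
t_res = M / Q_s = 11.43 ÷ 0.0795278 = 143.723 s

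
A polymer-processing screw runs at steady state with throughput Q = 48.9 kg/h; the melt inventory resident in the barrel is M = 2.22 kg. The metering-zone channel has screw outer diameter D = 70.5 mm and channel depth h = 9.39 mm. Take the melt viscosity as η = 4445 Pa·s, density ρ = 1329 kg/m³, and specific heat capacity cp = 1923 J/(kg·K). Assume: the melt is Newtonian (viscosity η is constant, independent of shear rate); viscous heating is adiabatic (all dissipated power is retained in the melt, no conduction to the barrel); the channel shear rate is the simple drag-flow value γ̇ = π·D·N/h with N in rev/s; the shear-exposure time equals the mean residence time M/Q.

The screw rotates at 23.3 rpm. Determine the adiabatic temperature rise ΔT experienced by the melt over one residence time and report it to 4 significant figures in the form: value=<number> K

value=23.85 K

Convert throughput: Q = 48.9 kg/h = 48.9/3600 = 0.0135833 kg/s
t_res = M / Q_s = 2.22 ÷ 0.0135833 = 163.436 s
D = 70.5 mm = 0.0705 m;  h = 9.39 mm = 0.00939 m;  N = 23.3 rpm / 60 = 0.388333 rev/s
Shear rate: γ̇ = πDN/h = π·0.0705·0.388333/0.00939 = 9.15963 s⁻¹
ΔT = η·γ̇²·t_res/(ρ·cp) = [4445 × 9.15963² × 163.436] / [1329 × 1923] = 23.849 K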